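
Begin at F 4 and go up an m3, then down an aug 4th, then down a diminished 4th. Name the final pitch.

Up a minor third from F4: Ab4 (3 semitones up).
Ab4 down an augmented fourth → Ebb4 (6 semitones).
A diminished fourth down from Ebb4 is Bb3.

B flat 3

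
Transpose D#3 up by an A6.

B##3

The sixth takes the letter from D up to B.
An augmented sixth spans 10 semitones, so from D#3 the target pitch is B##3.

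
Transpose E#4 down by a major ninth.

D#3

Two letters down from E (plus an octave) reaches D.
A major ninth is 14 semitones; 14 semitones down from E#4 gives D#3.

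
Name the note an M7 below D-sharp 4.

E 3

The seventh takes the letter from D down to E.
A major seventh is 11 semitones; 11 semitones down from D#4 gives E3.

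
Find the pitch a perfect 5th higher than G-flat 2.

Five letter names up from G: D.
A perfect fifth spans 7 semitones, so from Gb2 the target pitch is Db3.

D-flat 3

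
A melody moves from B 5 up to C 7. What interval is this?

minor ninth

B to C spans two letter names (B-C), plus an octave — that makes it a ninth of some quality.
B5 to C7 is 13 semitones, a half step short of the major ninth (14), so this is minor.
(Equivalently, a compound minor second: a minor second plus an octave.)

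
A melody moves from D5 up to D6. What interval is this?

D to D is the same letter name, plus an octave: an octave.
Counting semitones, D5→D6 is 12, which is the perfect octave.

perfect octave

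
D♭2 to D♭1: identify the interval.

P8

Descending from Db2 to Db1 is the same interval as ascending Db1 to Db2.
D to D is the same letter name, plus an octave: an octave.
The perfect octave spans 12 semitones, and Db1 to Db2 is exactly 12 semitones — so this is a perfect octave.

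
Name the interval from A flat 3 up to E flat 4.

perfect 5th

A to E spans five letter names (A-B-C-D-E): a fifth.
The perfect fifth spans 7 semitones, and Ab3 to Eb4 is exactly 7 semitones — so this is a perfect fifth.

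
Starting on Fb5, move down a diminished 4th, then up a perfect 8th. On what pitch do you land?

C6

Down a diminished fourth from Fb5: C5 (4 semitones down).
Up a perfect octave from C5: C6 (12 semitones up).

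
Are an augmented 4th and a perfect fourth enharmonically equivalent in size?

No

An augmented fourth spans 6 semitones; a perfect fourth spans 5 semitones. They differ by 1.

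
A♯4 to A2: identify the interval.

augmented 15th

Descending from A#4 to A2 is the same interval as ascending A2 to A#4.
A to A is the same letter name, plus 2 octaves — that makes it a fifteenth of some quality.
A perfect fifteenth would be 24 semitones; A2 to A#4 is 25, one semitone wider, so the interval is augmented.
(Equivalently, a compound augmented octave: an augmented octave plus an octave.)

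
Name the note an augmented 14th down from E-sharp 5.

F 3

The fourteenth's letter: E down seven letter names plus an octave → F.
An augmented fourteenth spans 24 semitones, so from E#5 the target pitch is F3.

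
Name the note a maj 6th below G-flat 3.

B-double-flat 2

Six letter names down from G: B.
A major sixth spans 9 semitones, so from Gb3 the target pitch is Bbb2.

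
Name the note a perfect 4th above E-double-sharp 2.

A-double-sharp 2

Counting four letter names up from E lands on A.
A perfect fourth spans 5 semitones, so from E##2 the target pitch is A##2.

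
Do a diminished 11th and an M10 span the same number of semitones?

Both span 16 semitones: a diminished eleventh and a major tenth are the same chromatic distance.

Yes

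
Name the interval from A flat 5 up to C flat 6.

A to C spans three letter names (A-B-C) — that makes it a third of some quality.
At 3 semitones, Ab5→Cb6 falls one short of a major third: minor.

minor third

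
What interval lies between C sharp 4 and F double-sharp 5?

augmented 11th

C to F spans four letter names (C-D-E-F), plus an octave — that makes it an eleventh of some quality.
C#4 to F##5 spans 18 semitones — one semitone wider than the perfect eleventh (17) — giving an augmented eleventh.
(Equivalently, a compound augmented fourth: an augmented fourth plus an octave.)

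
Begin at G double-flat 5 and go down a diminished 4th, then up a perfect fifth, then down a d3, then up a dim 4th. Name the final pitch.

A diminished fourth down from Gbb5 is Db5.
Up a perfect fifth from Db5: Ab5 (7 semitones up).
Down a diminished third from Ab5: F#5 (2 semitones down).
F#5 up a diminished fourth → Bb5 (4 semitones).

B flat 5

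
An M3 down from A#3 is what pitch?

F#3

Counting three letter names down from A lands on F.
A major third spans 4 semitones, so from A#3 the target pitch is F#3.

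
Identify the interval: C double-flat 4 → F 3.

Descending from Cbb4 to F3 is the same interval as ascending F3 to Cbb4.
F to C spans five letter names (F-G-A-B-C): a fifth.
A perfect fifth would be 7 semitones; F3 to Cbb4 is 5, two semitones narrower, so the interval is doubly diminished.

doubly diminished fifth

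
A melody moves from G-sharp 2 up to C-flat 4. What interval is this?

G to C spans four letter names (G-A-B-C), plus an octave — that makes it an eleventh of some quality.
G#2 to Cb4 spans 15 semitones — two semitones narrower than the perfect eleventh (17) — giving a doubly diminished eleventh.
(Equivalently, a compound doubly diminished fourth: a doubly diminished fourth plus an octave.)

dd11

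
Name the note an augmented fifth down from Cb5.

Five letter names down from C: F.
An augmented fifth is 8 semitones; 8 semitones down from Cb5 gives Fbb4.

Fbb4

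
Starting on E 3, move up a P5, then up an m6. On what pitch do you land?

A perfect fifth up from E3 is B3.
Up a minor sixth from B3: G4 (8 semitones up).

G 4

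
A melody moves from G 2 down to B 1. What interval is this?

minor 6th

Descending from G2 to B1 is the same interval as ascending B1 to G2.
B to G spans six letter names (B-C-D-E-F-G): a sixth.
B1 to G2 is 8 semitones, a half step short of the major sixth (9), so this is minor.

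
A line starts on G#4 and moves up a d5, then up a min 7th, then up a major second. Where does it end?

D6

Up a diminished fifth from G#4: D5 (6 semitones up).
D5 up a minor seventh → C6 (10 semitones).
Up a major second from C6: D6 (2 semitones up).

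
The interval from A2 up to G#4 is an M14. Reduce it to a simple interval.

major 7th

Subtracting seven from the interval number removes an octave: 14 − 7 = 7.
Quality carries through unchanged, so the simple form is a major seventh.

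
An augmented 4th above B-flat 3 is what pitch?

Counting four letter names up from B lands on E.
Moving 6 semitones up from Bb3 (the size of an augmented fourth) reaches E4.

E 4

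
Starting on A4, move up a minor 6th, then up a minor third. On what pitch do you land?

Up a minor sixth from A4: F5 (8 semitones up).
A minor third up from F5 is Ab5.

Ab5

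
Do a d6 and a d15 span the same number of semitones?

No

7 semitones (diminished sixth) vs 23 semitones (diminished fifteenth): not equal.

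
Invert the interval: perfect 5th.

perfect fourth

The rule of nine gives the new number: 9 − 5 = 4, so a fifth becomes a fourth.
The quality also flips — perfect stays perfect — giving a perfect fourth.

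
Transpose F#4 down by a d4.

The fourth takes the letter from F down to C.
A diminished fourth is 4 semitones; 4 semitones down from F#4 gives C##4.

C##4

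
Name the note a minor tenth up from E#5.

G#6

Three letters up from E (plus an octave) reaches G.
Moving 15 semitones up from E#5 (the size of a minor tenth) reaches G#6.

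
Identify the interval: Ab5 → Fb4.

Descending from Ab5 to Fb4 is the same interval as ascending Fb4 to Ab5.
F to A spans three letter names (F-G-A), plus an octave: a tenth.
Fb4 to Ab5 is 16 semitones, matching the major tenth exactly, so the quality is major.
(Equivalently, a compound major third: a major third plus an octave.)

major tenth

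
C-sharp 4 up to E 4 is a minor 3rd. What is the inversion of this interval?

major sixth

The rule of nine gives the new number: 9 − 3 = 6, so a third becomes a sixth.
And minor becomes major under inversion, so we get a major sixth.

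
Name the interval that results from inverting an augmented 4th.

Inverted interval numbers add to nine, so a fourth pairs with a fifth (4 + 5 = 9).
The quality also flips — augmented becomes diminished — giving a diminished fifth.

diminished fifth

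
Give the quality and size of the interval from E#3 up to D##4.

E to D spans seven letter names (E-F-G-A-B-C-D): a seventh.
E#3 to D##4 is 11 semitones, matching the major seventh exactly, so the quality is major.

M7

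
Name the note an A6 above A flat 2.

F sharp 3

The sixth takes the letter from A up to F.
An augmented sixth is 10 semitones; 10 semitones up from Ab2 gives F#3.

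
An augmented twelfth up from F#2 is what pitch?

Five letters up from F (plus an octave) reaches C.
An augmented twelfth spans 20 semitones, so from F#2 the target pitch is C##4.

C##4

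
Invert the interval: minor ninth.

M7

First reduce the compound minor ninth to its simple form, a minor second.
The rule of nine gives the new number: 9 − 2 = 7, so a second becomes a seventh.
And minor becomes major under inversion, so we get a major seventh.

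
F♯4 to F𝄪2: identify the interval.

diminished fifteenth

Descending from F#4 to F##2 is the same interval as ascending F##2 to F#4.
F to F is the same letter name, plus 2 octaves, so the interval is some kind of fifteenth.
The perfect fifteenth is 24 semitones; here we have 23, one semitone narrower: diminished.
(Equivalently, a compound diminished octave: a diminished octave plus an octave.)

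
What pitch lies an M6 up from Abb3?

Six letter names up from A: F.
A major sixth spans 9 semitones, so from Abb3 the target pitch is Fb4.

Fb4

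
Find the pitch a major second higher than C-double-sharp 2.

D-double-sharp 2

The second takes the letter from C up to D.
Moving 2 semitones up from C##2 (the size of a major second) reaches D##2.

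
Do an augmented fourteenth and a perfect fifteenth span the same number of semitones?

Yes

An augmented fourteenth = 24 semitones = a perfect fifteenth; enharmonically equal.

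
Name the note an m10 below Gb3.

Eb2

The tenth's letter: G down three letter names plus an octave → E.
Moving 15 semitones down from Gb3 (the size of a minor tenth) reaches Eb2.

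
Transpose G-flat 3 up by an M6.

Six letter names up from G: E.
A major sixth spans 9 semitones, so from Gb3 the target pitch is Eb4.

E-flat 4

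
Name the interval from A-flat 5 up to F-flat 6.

m6

A to F spans six letter names (A-B-C-D-E-F): a sixth.
At 8 semitones, Ab5→Fb6 falls one short of a major sixth: minor.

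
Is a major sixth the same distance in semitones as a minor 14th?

No

A major sixth is 9 semitones but a minor fourteenth is 22 semitones — different sizes.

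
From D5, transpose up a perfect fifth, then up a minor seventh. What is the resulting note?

D5 up a perfect fifth → A5 (7 semitones).
Up a minor seventh from A5: G6 (10 semitones up).

G6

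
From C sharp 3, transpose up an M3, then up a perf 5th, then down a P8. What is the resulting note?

C#3 up a major third → E#3 (4 semitones).
E#3 up a perfect fifth → B#3 (7 semitones).
Down a perfect octave from B#3: B#2 (12 semitones down).

B sharp 2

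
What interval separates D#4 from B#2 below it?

minor 10th

Descending from D#4 to B#2 is the same interval as ascending B#2 to D#4.
B to D spans three letter names (B-C-D), plus an octave: a tenth.
At 15 semitones, B#2→D#4 falls one short of a major tenth: minor.
(Equivalently, a compound minor third: a minor third plus an octave.)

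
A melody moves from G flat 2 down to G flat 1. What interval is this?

perfect octave

Descending from Gb2 to Gb1 is the same interval as ascending Gb1 to Gb2.
G to G is the same letter name, plus an octave: an octave.
The perfect octave spans 12 semitones, and Gb1 to Gb2 is exactly 12 semitones — so this is a perfect octave.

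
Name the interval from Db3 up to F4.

D to F spans three letter names (D-E-F), plus an octave — that makes it a tenth of some quality.
Counting semitones, Db3→F4 is 16, which is the major tenth.
(Equivalently, a compound major third: a major third plus an octave.)

major tenth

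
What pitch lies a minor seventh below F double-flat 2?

G double-flat 1

The seventh takes the letter from F down to G.
Moving 10 semitones down from Fbb2 (the size of a minor seventh) reaches Gbb1.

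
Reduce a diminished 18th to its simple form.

diminished fourth

Each octave removed subtracts seven from the number: 18 − 14 = 4.
That makes a diminished eighteenth a compound diminished fourth — 2 octaves plus a diminished fourth.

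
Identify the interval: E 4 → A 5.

perfect eleventh

E to A spans four letter names (E-F-G-A), plus an octave — that makes it an eleventh of some quality.
E4 to A5 is 17 semitones, matching the perfect eleventh exactly, so the quality is perfect.
(Equivalently, a compound perfect fourth: a perfect fourth plus an octave.)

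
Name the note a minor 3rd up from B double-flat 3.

The third takes the letter from B up to D.
A minor third is 3 semitones; 3 semitones up from Bbb3 gives Dbb4.

D double-flat 4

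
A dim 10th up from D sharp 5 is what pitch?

Counting three letter names plus an octave up from D lands on F.
A diminished tenth is 14 semitones; 14 semitones up from D#5 gives F6.

F 6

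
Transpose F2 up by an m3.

The third takes the letter from F up to A.
A minor third spans 3 semitones, so from F2 the target pitch is Ab2.

Ab2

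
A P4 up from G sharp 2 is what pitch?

C sharp 3

Four letter names up from G: C.
Moving 5 semitones up from G#2 (the size of a perfect fourth) reaches C#3.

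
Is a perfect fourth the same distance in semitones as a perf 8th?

No

5 semitones (perfect fourth) vs 12 semitones (perfect octave): not equal.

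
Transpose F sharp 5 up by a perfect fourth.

Four letter names up from F: B.
Moving 5 semitones up from F#5 (the size of a perfect fourth) reaches B5.

B 5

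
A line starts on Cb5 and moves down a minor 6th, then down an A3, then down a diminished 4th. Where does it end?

Cb5 down a minor sixth → Eb4 (8 semitones).
Eb4 down an augmented third → Cbb4 (5 semitones).
Cbb4 down a diminished fourth → Gb3 (4 semitones).

Gb3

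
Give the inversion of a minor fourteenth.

First reduce the compound minor fourteenth to its simple form, a minor seventh.
Inverted interval numbers add to nine, so a seventh pairs with a second (7 + 2 = 9).
And minor becomes major under inversion, so we get a major second.

major second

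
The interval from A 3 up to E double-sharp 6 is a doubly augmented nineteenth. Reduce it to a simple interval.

Take out 2 octaves (14 from the number): 19 − 14 = 5.
So a doubly augmented nineteenth is 2 octaves plus a doubly augmented fifth. The quality is unchanged.

doubly augmented fifth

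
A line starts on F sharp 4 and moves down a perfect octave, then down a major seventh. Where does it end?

G 2

F#4 down a perfect octave → F#3 (12 semitones).
Down a major seventh from F#3: G2 (11 semitones down).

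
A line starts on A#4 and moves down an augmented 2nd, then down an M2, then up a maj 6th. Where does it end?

D5

Down an augmented second from A#4: G4 (3 semitones down).
Down a major second from G4: F4 (2 semitones down).
A major sixth up from F4 is D5.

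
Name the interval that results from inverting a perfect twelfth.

perfect fourth

First reduce the compound perfect twelfth to its simple form, a perfect fifth.
Interval numbers invert to sum to nine: 5 + 4 = 9, so a fifth inverts to a fourth.
And perfect stays perfect under inversion, so we get a perfect fourth.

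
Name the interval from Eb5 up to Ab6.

perfect eleventh

E to A spans four letter names (E-F-G-A), plus an octave, so the interval is some kind of eleventh.
The perfect eleventh spans 17 semitones, and Eb5 to Ab6 is exactly 17 semitones — so this is a perfect eleventh.
(Equivalently, a compound perfect fourth: a perfect fourth plus an octave.)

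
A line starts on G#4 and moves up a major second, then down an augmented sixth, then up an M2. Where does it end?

D4

Up a major second from G#4: A#4 (2 semitones up).
Down an augmented sixth from A#4: C4 (10 semitones down).
C4 up a major second → D4 (2 semitones).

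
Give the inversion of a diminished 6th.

augmented third

Inverted interval numbers add to nine, so a sixth pairs with a third (6 + 3 = 9).
And diminished becomes augmented under inversion, so we get an augmented third.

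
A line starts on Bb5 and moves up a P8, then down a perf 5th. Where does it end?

A perfect octave up from Bb5 is Bb6.
A perfect fifth down from Bb6 is Eb6.

Eb6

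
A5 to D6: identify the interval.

perfect fourth

A to D spans four letter names (A-B-C-D) — that makes it a fourth of some quality.
Counting semitones, A5→D6 is 5, which is the perfect fourth.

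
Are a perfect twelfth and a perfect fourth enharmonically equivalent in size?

19 semitones (perfect twelfth) vs 5 semitones (perfect fourth): not equal.

No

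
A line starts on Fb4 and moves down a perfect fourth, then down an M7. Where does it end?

Dbb3

Fb4 down a perfect fourth → Cb4 (5 semitones).
Down a major seventh from Cb4: Dbb3 (11 semitones down).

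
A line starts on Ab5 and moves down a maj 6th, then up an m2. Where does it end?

Dbb5

Down a major sixth from Ab5: Cb5 (9 semitones down).
Up a minor second from Cb5: Dbb5 (1 semitone up).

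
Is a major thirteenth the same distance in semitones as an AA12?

Yes

Both span 21 semitones: a major thirteenth and a doubly augmented twelfth are the same chromatic distance.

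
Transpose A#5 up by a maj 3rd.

The third takes the letter from A up to C.
Moving 4 semitones up from A#5 (the size of a major third) reaches C##6.

C##6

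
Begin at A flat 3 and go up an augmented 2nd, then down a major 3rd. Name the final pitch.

Up an augmented second from Ab3: B3 (3 semitones up).
A major third down from B3 is G3.

G 3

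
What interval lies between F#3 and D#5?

major thirteenth

F to D spans six letter names (F-G-A-B-C-D), plus an octave, so the interval is some kind of thirteenth.
F#3 to D#5 is 21 semitones, matching the major thirteenth exactly, so the quality is major.
(Equivalently, a compound major sixth: a major sixth plus an octave.)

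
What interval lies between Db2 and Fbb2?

diminished 3rd

D to F spans three letter names (D-E-F): a third.
A major third would be 4 semitones; Db2 to Fbb2 is 2, two semitones narrower, so the interval is diminished.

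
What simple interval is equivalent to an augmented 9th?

Subtracting seven from the interval number removes an octave: 9 − 7 = 2.
Quality carries through unchanged, so the simple form is an augmented second.

augmented 2nd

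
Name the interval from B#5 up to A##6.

B to A spans seven letter names (B-C-D-E-F-G-A) — that makes it a seventh of some quality.
B#5 to A##6 is 11 semitones, matching the major seventh exactly, so the quality is major.

major 7th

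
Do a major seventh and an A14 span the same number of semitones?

No

11 semitones (major seventh) vs 24 semitones (augmented fourteenth): not equal.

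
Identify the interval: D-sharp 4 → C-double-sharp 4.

minor second

Descending from D#4 to C##4 is the same interval as ascending C##4 to D#4.
C to D spans two letter names (C-D) — that makes it a second of some quality.
C##4 to D#4 is 1 semitone, a half step short of the major second (2), so this is minor.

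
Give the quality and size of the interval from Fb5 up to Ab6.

F to A spans three letter names (F-G-A), plus an octave: a tenth.
Counting semitones, Fb5→Ab6 is 16, which is the major tenth.
(Equivalently, a compound major third: a major third plus an octave.)

M10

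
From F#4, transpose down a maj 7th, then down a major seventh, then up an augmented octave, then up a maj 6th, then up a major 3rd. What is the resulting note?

A major seventh down from F#4 is G3.
G3 down a major seventh → Ab2 (11 semitones).
Up an augmented octave from Ab2: A3 (13 semitones up).
A major sixth up from A3 is F#4.
A major third up from F#4 is A#4.

A#4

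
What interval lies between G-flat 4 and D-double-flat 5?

G to D spans five letter names (G-A-B-C-D) — that makes it a fifth of some quality.
Gb4 to Dbb5 spans 6 semitones — one semitone narrower than the perfect fifth (7) — giving a diminished fifth.

diminished fifth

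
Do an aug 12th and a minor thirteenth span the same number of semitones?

Yes

Both span 20 semitones: an augmented twelfth and a minor thirteenth are the same chromatic distance.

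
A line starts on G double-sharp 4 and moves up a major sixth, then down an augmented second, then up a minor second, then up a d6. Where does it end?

C flat 6

G##4 up a major sixth → E##5 (9 semitones).
E##5 down an augmented second → D#5 (3 semitones).
A minor second up from D#5 is E5.
E5 up a diminished sixth → Cb6 (7 semitones).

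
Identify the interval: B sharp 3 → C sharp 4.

B to C spans two letter names (B-C) — that makes it a second of some quality.
At 1 semitone, B#3→C#4 falls one short of a major second: minor.

m2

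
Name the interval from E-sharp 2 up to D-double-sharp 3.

major seventh

E to D spans seven letter names (E-F-G-A-B-C-D): a seventh.
The major seventh spans 11 semitones, and E#2 to D##3 is exactly 11 semitones — so this is a major seventh.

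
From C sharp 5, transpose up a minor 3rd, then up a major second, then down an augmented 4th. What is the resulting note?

C 5

A minor third up from C#5 is E5.
E5 up a major second → F#5 (2 semitones).
Down an augmented fourth from F#5: C5 (6 semitones down).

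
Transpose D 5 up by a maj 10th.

Three letters up from D (plus an octave) reaches F.
Moving 16 semitones up from D5 (the size of a major tenth) reaches F#6.

F-sharp 6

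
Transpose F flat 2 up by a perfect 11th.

B double-flat 3

Counting four letter names plus an octave up from F lands on B.
A perfect eleventh is 17 semitones; 17 semitones up from Fb2 gives Bbb3.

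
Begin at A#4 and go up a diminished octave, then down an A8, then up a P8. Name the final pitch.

Ab5

Up a diminished octave from A#4: A5 (11 semitones up).
A5 down an augmented octave → Ab4 (13 semitones).
Up a perfect octave from Ab4: Ab5 (12 semitones up).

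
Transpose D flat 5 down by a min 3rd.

Three letter names down from D: B.
Moving 3 semitones down from Db5 (the size of a minor third) reaches Bb4.

B flat 4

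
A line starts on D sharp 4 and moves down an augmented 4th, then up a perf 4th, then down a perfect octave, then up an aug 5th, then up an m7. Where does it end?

G sharp 4

D#4 down an augmented fourth → A3 (6 semitones).
A3 up a perfect fourth → D4 (5 semitones).
A perfect octave down from D4 is D3.
Up an augmented fifth from D3: A#3 (8 semitones up).
Up a minor seventh from A#3: G#4 (10 semitones up).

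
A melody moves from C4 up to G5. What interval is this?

C to G spans five letter names (C-D-E-F-G), plus an octave: a twelfth.
Counting semitones, C4→G5 is 19, which is the perfect twelfth.
(Equivalently, a compound perfect fifth: a perfect fifth plus an octave.)

perfect 12th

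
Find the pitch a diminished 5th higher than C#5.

The fifth takes the letter from C up to G.
A diminished fifth spans 6 semitones, so from C#5 the target pitch is G5.

G5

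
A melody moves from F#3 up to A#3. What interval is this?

F to A spans three letter names (F-G-A), so the interval is some kind of third.
Counting semitones, F#3→A#3 is 4, which is the major third.

M3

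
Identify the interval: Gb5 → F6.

major seventh

G to F spans seven letter names (G-A-B-C-D-E-F) — that makes it a seventh of some quality.
Gb5 to F6 is 11 semitones, matching the major seventh exactly, so the quality is major.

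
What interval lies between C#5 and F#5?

P4

C to F spans four letter names (C-D-E-F), so the interval is some kind of fourth.
C#5 to F#5 is 5 semitones, matching the perfect fourth exactly, so the quality is perfect.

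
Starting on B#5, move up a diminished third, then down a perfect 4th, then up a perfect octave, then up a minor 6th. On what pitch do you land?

F7

Up a diminished third from B#5: D6 (2 semitones up).
D6 down a perfect fourth → A5 (5 semitones).
A5 up a perfect octave → A6 (12 semitones).
A minor sixth up from A6 is F7.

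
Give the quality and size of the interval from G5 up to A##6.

AA9

G to A spans two letter names (G-A), plus an octave, so the interval is some kind of ninth.
A major ninth would be 14 semitones; G5 to A##6 is 16, two semitones wider, so the interval is doubly augmented.
(Equivalently, a compound doubly augmented second: a doubly augmented second plus an octave.)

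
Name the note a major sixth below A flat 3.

Counting six letter names down from A lands on C.
Moving 9 semitones down from Ab3 (the size of a major sixth) reaches Cb3.

C flat 3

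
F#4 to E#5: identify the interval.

F to E spans seven letter names (F-G-A-B-C-D-E): a seventh.
Counting semitones, F#4→E#5 is 11, which is the major seventh.

major seventh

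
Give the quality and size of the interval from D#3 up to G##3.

A4

D to G spans four letter names (D-E-F-G): a fourth.
The perfect fourth is 5 semitones; here we have 6, one semitone wider: augmented.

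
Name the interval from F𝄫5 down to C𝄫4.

Descending from Fbb5 to Cbb4 is the same interval as ascending Cbb4 to Fbb5.
C to F spans four letter names (C-D-E-F), plus an octave — that makes it an eleventh of some quality.
Counting semitones, Cbb4→Fbb5 is 17, which is the perfect eleventh.
(Equivalently, a compound perfect fourth: a perfect fourth plus an octave.)

perfect eleventh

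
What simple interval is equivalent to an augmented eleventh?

Each octave removed subtracts seven from the number: 11 − 7 = 4.
So an augmented eleventh is an octave plus an augmented fourth. The quality is unchanged.

augmented 4th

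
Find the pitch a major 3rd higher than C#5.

E#5

Counting three letter names up from C lands on E.
A major third is 4 semitones; 4 semitones up from C#5 gives E#5.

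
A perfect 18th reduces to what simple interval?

perfect fourth

Each octave removed subtracts seven from the number: 18 − 14 = 4.
So a perfect eighteenth is 2 octaves plus a perfect fourth. The quality is unchanged.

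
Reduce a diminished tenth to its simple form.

Each octave removed subtracts seven from the number: 10 − 7 = 3.
Quality carries through unchanged, so the simple form is a diminished third.

diminished 3rd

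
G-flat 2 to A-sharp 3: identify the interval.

doubly augmented ninth

G to A spans two letter names (G-A), plus an octave, so the interval is some kind of ninth.
Gb2 to A#3 spans 16 semitones — two semitones wider than the major ninth (14) — giving a doubly augmented ninth.
(Equivalently, a compound doubly augmented second: a doubly augmented second plus an octave.)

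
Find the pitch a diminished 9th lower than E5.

Counting two letter names plus an octave down from E lands on D.
A diminished ninth is 12 semitones; 12 semitones down from E5 gives D##4.

D##4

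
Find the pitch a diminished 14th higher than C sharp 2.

B flat 3

Seven letters up from C (plus an octave) reaches B.
A diminished fourteenth spans 21 semitones, so from C#2 the target pitch is Bb3.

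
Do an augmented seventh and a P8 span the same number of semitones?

Both span 12 semitones: an augmented seventh and a perfect octave are the same chromatic distance.

Yes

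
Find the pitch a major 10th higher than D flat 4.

Three letters up from D (plus an octave) reaches F.
A major tenth spans 16 semitones, so from Db4 the target pitch is F5.

F 5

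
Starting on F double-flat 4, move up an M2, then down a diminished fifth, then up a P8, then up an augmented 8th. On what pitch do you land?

C 6

A major second up from Fbb4 is Gbb4.
Gbb4 down a diminished fifth → Cb4 (6 semitones).
A perfect octave up from Cb4 is Cb5.
An augmented octave up from Cb5 is C6.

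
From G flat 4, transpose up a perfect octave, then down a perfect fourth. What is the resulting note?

Up a perfect octave from Gb4: Gb5 (12 semitones up).
Down a perfect fourth from Gb5: Db5 (5 semitones down).

D flat 5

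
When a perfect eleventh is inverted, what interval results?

First reduce the compound perfect eleventh to its simple form, a perfect fourth.
Inverted interval numbers add to nine, so a fourth pairs with a fifth (4 + 5 = 9).
And perfect stays perfect under inversion, so we get a perfect fifth.

perfect 5th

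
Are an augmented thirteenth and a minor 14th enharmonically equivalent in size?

An augmented thirteenth spans 22 semitones, and a minor fourteenth also spans 22 semitones — they're enharmonic.

Yes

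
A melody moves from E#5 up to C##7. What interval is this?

E to C spans six letter names (E-F-G-A-B-C), plus an octave: a thirteenth.
The major thirteenth spans 21 semitones, and E#5 to C##7 is exactly 21 semitones — so this is a major thirteenth.
(Equivalently, a compound major sixth: a major sixth plus an octave.)

M13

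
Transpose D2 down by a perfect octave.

An octave keeps the letter name D, an octave down from D.
Moving 12 semitones down from D2 (the size of a perfect octave) reaches D1.

D1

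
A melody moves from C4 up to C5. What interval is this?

P8

C to C is the same letter name, plus an octave, so the interval is some kind of octave.
C4 to C5 is 12 semitones, matching the perfect octave exactly, so the quality is perfect.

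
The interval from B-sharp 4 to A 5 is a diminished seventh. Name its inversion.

A2

Interval numbers invert to sum to nine: 7 + 2 = 9, so a seventh inverts to a second.
The quality also flips — diminished becomes augmented — giving an augmented second.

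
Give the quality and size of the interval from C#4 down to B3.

M2

Descending from C#4 to B3 is the same interval as ascending B3 to C#4.
B to C spans two letter names (B-C), so the interval is some kind of second.
B3 to C#4 is 2 semitones, matching the major second exactly, so the quality is major.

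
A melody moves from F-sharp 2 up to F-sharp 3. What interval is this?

perfect octave

F to F is the same letter name, plus an octave, so the interval is some kind of octave.
Counting semitones, F#2→F#3 is 12, which is the perfect octave.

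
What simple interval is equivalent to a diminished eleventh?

d4

Subtracting seven from the interval number removes an octave: 11 − 7 = 4.
So a diminished eleventh is an octave plus a diminished fourth. The quality is unchanged.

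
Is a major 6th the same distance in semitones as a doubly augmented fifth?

A major sixth spans 9 semitones, and a doubly augmented fifth also spans 9 semitones — they're enharmonic.

Yes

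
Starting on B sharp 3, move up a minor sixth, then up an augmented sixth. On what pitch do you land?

E double-sharp 5

Up a minor sixth from B#3: G#4 (8 semitones up).
Up an augmented sixth from G#4: E##5 (10 semitones up).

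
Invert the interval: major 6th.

Interval numbers invert to sum to nine: 6 + 3 = 9, so a sixth inverts to a third.
The quality also flips — major becomes minor — giving a minor third.

m3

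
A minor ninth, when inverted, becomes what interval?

First reduce the compound minor ninth to its simple form, a minor second.
The rule of nine gives the new number: 9 − 2 = 7, so a second becomes a seventh.
Quality inverts too: minor becomes major. That makes the inversion a major seventh.

major seventh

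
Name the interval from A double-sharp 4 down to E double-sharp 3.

Descending from A##4 to E##3 is the same interval as ascending E##3 to A##4.
E to A spans four letter names (E-F-G-A), plus an octave — that makes it an eleventh of some quality.
The perfect eleventh spans 17 semitones, and E##3 to A##4 is exactly 17 semitones — so this is a perfect eleventh.
(Equivalently, a compound perfect fourth: a perfect fourth plus an octave.)

perfect eleventh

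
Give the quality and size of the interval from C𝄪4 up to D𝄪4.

C to D spans two letter names (C-D) — that makes it a second of some quality.
C##4 to D##4 is 2 semitones, matching the major second exactly, so the quality is major.

major second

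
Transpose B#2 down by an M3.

G#2

The third takes the letter from B down to G.
A major third is 4 semitones; 4 semitones down from B#2 gives G#2.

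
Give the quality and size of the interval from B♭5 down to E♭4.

Descending from Bb5 to Eb4 is the same interval as ascending Eb4 to Bb5.
E to B spans five letter names (E-F-G-A-B), plus an octave, so the interval is some kind of twelfth.
Counting semitones, Eb4→Bb5 is 19, which is the perfect twelfth.
(Equivalently, a compound perfect fifth: a perfect fifth plus an octave.)

perfect twelfth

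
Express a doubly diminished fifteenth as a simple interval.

doubly diminished 8th

Each octave removed subtracts seven from the number: 15 − 7 = 8.
That makes a doubly diminished fifteenth a compound doubly diminished octave — an octave plus a doubly diminished octave.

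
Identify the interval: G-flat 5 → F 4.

Descending from Gb5 to F4 is the same interval as ascending F4 to Gb5.
F to G spans two letter names (F-G), plus an octave — that makes it a ninth of some quality.
At 13 semitones, F4→Gb5 falls one short of a major ninth: minor.
(Equivalently, a compound minor second: a minor second plus an octave.)

m9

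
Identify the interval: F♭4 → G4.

A2

F to G spans two letter names (F-G) — that makes it a second of some quality.
A major second would be 2 semitones; Fb4 to G4 is 3, one semitone wider, so the interval is augmented.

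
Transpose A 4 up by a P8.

An octave keeps the letter name A, an octave up from A.
A perfect octave spans 12 semitones, so from A4 the target pitch is A5.

A 5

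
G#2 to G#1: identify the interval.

perfect 8th

Descending from G#2 to G#1 is the same interval as ascending G#1 to G#2.
G to G is the same letter name, plus an octave — that makes it an octave of some quality.
G#1 to G#2 is 12 semitones, matching the perfect octave exactly, so the quality is perfect.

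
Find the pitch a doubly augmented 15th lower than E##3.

The letter stays E (same as the start), shifted two octaves down.
A doubly augmented fifteenth is 26 semitones; 26 semitones down from E##3 gives E1.

E1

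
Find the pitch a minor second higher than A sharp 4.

Counting two letter names up from A lands on B.
A minor second is 1 semitone; 1 semitone up from A#4 gives B4.

B 4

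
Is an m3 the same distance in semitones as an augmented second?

Both span 3 semitones: a minor third and an augmented second are the same chromatic distance.

Yes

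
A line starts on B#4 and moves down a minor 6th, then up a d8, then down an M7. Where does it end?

Down a minor sixth from B#4: D##4 (8 semitones down).
D##4 up a diminished octave → D#5 (11 semitones).
D#5 down a major seventh → E4 (11 semitones).

E4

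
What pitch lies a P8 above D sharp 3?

D sharp 4

The letter stays D (same as the start), shifted an octave up.
A perfect octave spans 12 semitones, so from D#3 the target pitch is D#4.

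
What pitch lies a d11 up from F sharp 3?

Four letters up from F (plus an octave) reaches B.
A diminished eleventh spans 16 semitones, so from F#3 the target pitch is Bb4.

B flat 4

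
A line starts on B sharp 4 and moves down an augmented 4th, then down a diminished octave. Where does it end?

B#4 down an augmented fourth → F#4 (6 semitones).
A diminished octave down from F#4 is F##3.

F double-sharp 3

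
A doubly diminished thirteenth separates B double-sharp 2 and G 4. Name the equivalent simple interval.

doubly diminished 6th

Subtracting seven from the interval number removes an octave: 13 − 7 = 6.
So a doubly diminished thirteenth is an octave plus a doubly diminished sixth. The quality is unchanged.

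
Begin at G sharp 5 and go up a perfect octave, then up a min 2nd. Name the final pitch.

Up a perfect octave from G#5: G#6 (12 semitones up).
A minor second up from G#6 is A6.

A 6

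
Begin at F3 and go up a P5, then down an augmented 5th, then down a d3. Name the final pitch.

F3 up a perfect fifth → C4 (7 semitones).
An augmented fifth down from C4 is Fb3.
Down a diminished third from Fb3: D3 (2 semitones down).

D3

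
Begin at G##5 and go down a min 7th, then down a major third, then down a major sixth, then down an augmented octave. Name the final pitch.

A2

A minor seventh down from G##5 is A##4.
Down a major third from A##4: F##4 (4 semitones down).
A major sixth down from F##4 is A#3.
A#3 down an augmented octave → A2 (13 semitones).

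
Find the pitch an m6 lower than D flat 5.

The sixth takes the letter from D down to F.
A minor sixth is 8 semitones; 8 semitones down from Db5 gives F4.

F 4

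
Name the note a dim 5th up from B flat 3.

The fifth takes the letter from B up to F.
A diminished fifth is 6 semitones; 6 semitones up from Bb3 gives Fb4.

F flat 4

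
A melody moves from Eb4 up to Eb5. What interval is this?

perfect octave

E to E is the same letter name, plus an octave, so the interval is some kind of octave.
The perfect octave spans 12 semitones, and Eb4 to Eb5 is exactly 12 semitones — so this is a perfect octave.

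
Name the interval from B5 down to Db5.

Descending from B5 to Db5 is the same interval as ascending Db5 to B5.
D to B spans six letter names (D-E-F-G-A-B): a sixth.
The major sixth is 9 semitones; here we have 10, one semitone wider: augmented.

A6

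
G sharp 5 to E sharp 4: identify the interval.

Descending from G#5 to E#4 is the same interval as ascending E#4 to G#5.
E to G spans three letter names (E-F-G), plus an octave, so the interval is some kind of tenth.
A major tenth would be 16 semitones, but E#4 to G#5 is 15 — one semitone narrower, making it a minor tenth.
(Equivalently, a compound minor third: a minor third plus an octave.)

minor tenth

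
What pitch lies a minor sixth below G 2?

Counting six letter names down from G lands on B.
Moving 8 semitones down from G2 (the size of a minor sixth) reaches B1.

B 1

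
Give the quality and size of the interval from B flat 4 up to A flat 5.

m7

B to A spans seven letter names (B-C-D-E-F-G-A) — that makes it a seventh of some quality.
Bb4 to Ab5 is 10 semitones, a half step short of the major seventh (11), so this is minor.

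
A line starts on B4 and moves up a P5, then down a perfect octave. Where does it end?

A perfect fifth up from B4 is F#5.
A perfect octave down from F#5 is F#4.

F#4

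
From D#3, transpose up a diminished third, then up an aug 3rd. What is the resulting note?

A#3

Up a diminished third from D#3: F3 (2 semitones up).
An augmented third up from F3 is A#3.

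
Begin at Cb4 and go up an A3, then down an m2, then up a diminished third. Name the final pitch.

Cb4 up an augmented third → E4 (5 semitones).
A minor second down from E4 is D#4.
A diminished third up from D#4 is F4.

F4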